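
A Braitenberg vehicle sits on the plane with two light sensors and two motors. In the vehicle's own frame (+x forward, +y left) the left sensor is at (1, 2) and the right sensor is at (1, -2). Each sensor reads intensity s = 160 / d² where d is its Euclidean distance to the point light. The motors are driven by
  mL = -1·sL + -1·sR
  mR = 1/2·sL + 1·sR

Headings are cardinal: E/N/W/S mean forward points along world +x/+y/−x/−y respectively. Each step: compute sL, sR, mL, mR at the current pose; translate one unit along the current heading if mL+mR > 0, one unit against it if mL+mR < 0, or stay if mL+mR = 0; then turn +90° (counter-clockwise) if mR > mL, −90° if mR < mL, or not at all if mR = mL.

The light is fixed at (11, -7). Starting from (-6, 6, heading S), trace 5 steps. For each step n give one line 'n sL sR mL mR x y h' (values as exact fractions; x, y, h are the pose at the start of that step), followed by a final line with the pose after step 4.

0 160/369 32/101 -27968/37269 19888/37269 -6 6 S
1 5/16 2/5 -57/80 89/160 -6 7 E
2 32/125 160/481 -35392/60125 27696/60125 -7 7 N
3 80/241 80/293 -42720/70613 31000/70613 -7 6 W
4 160/369 32/101 -27968/37269 19888/37269 -6 6 S
final -6 7 E

n=0: pose=(-6,6,S); sL=160/369, sR=32/101; mL=-27968/37269, mR=19888/37269; mL+mR=-80/369 → advance -1; mR−mL=15952/12423 → turn +1·90°
n=1: pose=(-6,7,E); sL=5/16, sR=2/5; mL=-57/80, mR=89/160; mL+mR=-5/32 → advance -1; mR−mL=203/160 → turn +1·90°
n=2: pose=(-7,7,N); sL=32/125, sR=160/481; mL=-35392/60125, mR=27696/60125; mL+mR=-16/125 → advance -1; mR−mL=63088/60125 → turn +1·90°
n=3: pose=(-7,6,W); sL=80/241, sR=80/293; mL=-42720/70613, mR=31000/70613; mL+mR=-40/241 → advance -1; mR−mL=73720/70613 → turn +1·90°
n=4: pose=(-6,6,S); sL=160/369, sR=32/101; mL=-27968/37269, mR=19888/37269; mL+mR=-80/369 → advance -1; mR−mL=15952/12423 → turn +1·90°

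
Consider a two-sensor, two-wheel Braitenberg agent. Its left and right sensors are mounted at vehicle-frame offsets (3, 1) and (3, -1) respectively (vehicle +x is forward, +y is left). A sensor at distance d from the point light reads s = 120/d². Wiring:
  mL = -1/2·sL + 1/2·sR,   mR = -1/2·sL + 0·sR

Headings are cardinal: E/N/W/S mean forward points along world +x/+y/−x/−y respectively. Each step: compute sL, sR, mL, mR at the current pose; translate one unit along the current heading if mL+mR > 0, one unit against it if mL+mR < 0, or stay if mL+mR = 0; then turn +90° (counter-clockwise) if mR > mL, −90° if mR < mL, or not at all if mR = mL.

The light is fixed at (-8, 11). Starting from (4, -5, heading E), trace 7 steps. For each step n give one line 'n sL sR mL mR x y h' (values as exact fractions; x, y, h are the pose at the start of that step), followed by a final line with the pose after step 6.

n=0: pose=(4,-5,E); sL=4/15, sR=60/257; mL=-64/3855, mR=-2/15; mL+mR=-578/3855 → advance -1; mR−mL=-30/257 → turn -1·90°
n=1: pose=(3,-5,S); sL=24/101, sR=120/461; mL=528/46561, mR=-12/101; mL+mR=-5004/46561 → advance -1; mR−mL=-60/461 → turn -1·90°
n=2: pose=(3,-4,W); sL=3/8, sR=6/13; mL=9/208, mR=-3/16; mL+mR=-15/104 → advance -1; mR−mL=-3/13 → turn -1·90°
n=3: pose=(4,-4,N); sL=24/53, sR=120/313; mL=-576/16589, mR=-12/53; mL+mR=-4332/16589 → advance -1; mR−mL=-60/313 → turn -1·90°
n=4: pose=(4,-5,E); sL=4/15, sR=60/257; mL=-64/3855, mR=-2/15; mL+mR=-578/3855 → advance -1; mR−mL=-30/257 → turn -1·90°
n=5: pose=(3,-5,S); sL=24/101, sR=120/461; mL=528/46561, mR=-12/101; mL+mR=-5004/46561 → advance -1; mR−mL=-60/461 → turn -1·90°
n=6: pose=(3,-4,W); sL=3/8, sR=6/13; mL=9/208, mR=-3/16; mL+mR=-15/104 → advance -1; mR−mL=-3/13 → turn -1·90°

0 4/15 60/257 -64/3855 -2/15 4 -5 E
1 24/101 120/461 528/46561 -12/101 3 -5 S
2 3/8 6/13 9/208 -3/16 3 -4 W
3 24/53 120/313 -576/16589 -12/53 4 -4 N
4 4/15 60/257 -64/3855 -2/15 4 -5 E
5 24/101 120/461 528/46561 -12/101 3 -5 S
6 3/8 6/13 9/208 -3/16 3 -4 W
final 4 -4 N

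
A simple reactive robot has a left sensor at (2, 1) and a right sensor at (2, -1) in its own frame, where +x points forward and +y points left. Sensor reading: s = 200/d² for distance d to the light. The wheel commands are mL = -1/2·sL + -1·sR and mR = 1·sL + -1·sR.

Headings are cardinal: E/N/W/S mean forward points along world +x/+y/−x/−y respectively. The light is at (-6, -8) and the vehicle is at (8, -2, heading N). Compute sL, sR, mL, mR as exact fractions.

200/233 200/289 -75500/67337 11200/67337

left sensor world pos  = (7, 0); dL² = 233
right sensor world pos = (9, 0); dR² = 289
sL = 200/233 = 200/233
sR = 200/289 = 200/289
mL = -1/2·sL + -1·sR = -75500/67337
mR = 1·sL + -1·sR = 11200/67337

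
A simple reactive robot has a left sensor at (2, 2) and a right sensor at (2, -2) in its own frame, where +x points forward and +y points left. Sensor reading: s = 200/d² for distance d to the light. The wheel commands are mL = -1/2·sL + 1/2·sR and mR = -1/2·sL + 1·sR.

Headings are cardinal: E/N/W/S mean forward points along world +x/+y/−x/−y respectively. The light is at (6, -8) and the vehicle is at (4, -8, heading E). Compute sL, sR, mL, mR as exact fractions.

left sensor world pos  = (6, -6); dL² = 4
right sensor world pos = (6, -10); dR² = 4
sL = 200/4 = 50
sR = 200/4 = 50
mL = -1/2·sL + 1/2·sR = 0
mR = -1/2·sL + 1·sR = 25

50 50 0 25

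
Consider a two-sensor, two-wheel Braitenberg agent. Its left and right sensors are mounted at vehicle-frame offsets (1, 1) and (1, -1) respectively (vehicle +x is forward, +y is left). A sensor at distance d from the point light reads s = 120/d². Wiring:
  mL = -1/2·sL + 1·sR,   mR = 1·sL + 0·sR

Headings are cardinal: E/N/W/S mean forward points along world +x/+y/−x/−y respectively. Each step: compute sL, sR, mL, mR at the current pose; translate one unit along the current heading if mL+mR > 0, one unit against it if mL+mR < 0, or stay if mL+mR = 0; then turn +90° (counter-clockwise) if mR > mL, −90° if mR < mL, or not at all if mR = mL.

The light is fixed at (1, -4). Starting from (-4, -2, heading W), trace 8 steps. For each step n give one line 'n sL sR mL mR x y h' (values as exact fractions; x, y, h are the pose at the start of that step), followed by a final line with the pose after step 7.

0 120/37 8/3 116/111 120/37 -4 -2 W
1 60/13 12/5 6/65 60/13 -5 -2 S
2 120/29 24/5 396/145 120/29 -5 -3 E
3 3 6 9/2 3 -4 -3 N
4 24/5 120/17 396/85 24/5 -4 -2 E
5 60/17 20/3 250/51 60/17 -3 -2 N
6 24/5 120/13 444/65 24/5 -3 -1 E
7 15 6 -3/2 15 -2 -1 S
final -2 -2 E

n=0: pose=(-4,-2,W); sL=120/37, sR=8/3; mL=116/111, mR=120/37; mL+mR=476/111 → advance +1; mR−mL=244/111 → turn +1·90°
n=1: pose=(-5,-2,S); sL=60/13, sR=12/5; mL=6/65, mR=60/13; mL+mR=306/65 → advance +1; mR−mL=294/65 → turn +1·90°
n=2: pose=(-5,-3,E); sL=120/29, sR=24/5; mL=396/145, mR=120/29; mL+mR=996/145 → advance +1; mR−mL=204/145 → turn +1·90°
n=3: pose=(-4,-3,N); sL=3, sR=6; mL=9/2, mR=3; mL+mR=15/2 → advance +1; mR−mL=-3/2 → turn -1·90°
n=4: pose=(-4,-2,E); sL=24/5, sR=120/17; mL=396/85, mR=24/5; mL+mR=804/85 → advance +1; mR−mL=12/85 → turn +1·90°
n=5: pose=(-3,-2,N); sL=60/17, sR=20/3; mL=250/51, mR=60/17; mL+mR=430/51 → advance +1; mR−mL=-70/51 → turn -1·90°
n=6: pose=(-3,-1,E); sL=24/5, sR=120/13; mL=444/65, mR=24/5; mL+mR=756/65 → advance +1; mR−mL=-132/65 → turn -1·90°
n=7: pose=(-2,-1,S); sL=15, sR=6; mL=-3/2, mR=15; mL+mR=27/2 → advance +1; mR−mL=33/2 → turn +1·90°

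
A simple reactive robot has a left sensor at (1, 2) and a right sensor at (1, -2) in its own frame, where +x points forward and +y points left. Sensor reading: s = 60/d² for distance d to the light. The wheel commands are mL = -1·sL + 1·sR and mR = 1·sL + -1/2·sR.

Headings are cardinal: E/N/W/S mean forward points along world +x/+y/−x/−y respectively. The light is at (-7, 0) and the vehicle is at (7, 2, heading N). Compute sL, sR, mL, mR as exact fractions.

left sensor world pos  = (5, 3); dL² = 153
right sensor world pos = (9, 3); dR² = 265
sL = 60/153 = 20/51
sR = 60/265 = 12/53
mL = -1·sL + 1·sR = -448/2703
mR = 1·sL + -1/2·sR = 754/2703

20/51 12/53 -448/2703 754/2703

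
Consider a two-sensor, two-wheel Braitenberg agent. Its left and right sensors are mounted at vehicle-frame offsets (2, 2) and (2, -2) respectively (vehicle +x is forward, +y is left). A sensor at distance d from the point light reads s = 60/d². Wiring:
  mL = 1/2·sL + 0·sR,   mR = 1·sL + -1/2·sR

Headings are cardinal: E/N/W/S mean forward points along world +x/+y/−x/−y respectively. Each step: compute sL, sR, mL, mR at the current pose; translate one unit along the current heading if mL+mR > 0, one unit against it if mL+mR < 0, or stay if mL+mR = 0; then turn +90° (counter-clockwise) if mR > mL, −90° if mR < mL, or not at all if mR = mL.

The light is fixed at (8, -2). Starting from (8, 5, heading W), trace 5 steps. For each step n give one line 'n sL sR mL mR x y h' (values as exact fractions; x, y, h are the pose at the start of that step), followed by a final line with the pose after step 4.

n=0: pose=(8,5,W); sL=60/29, sR=12/17; mL=30/29, mR=846/493; mL+mR=1356/493 → advance +1; mR−mL=336/493 → turn +1·90°
n=1: pose=(7,5,S); sL=30/13, sR=30/17; mL=15/13, mR=315/221; mL+mR=570/221 → advance +1; mR−mL=60/221 → turn +1·90°
n=2: pose=(7,4,E); sL=12/13, sR=60/17; mL=6/13, mR=-186/221; mL+mR=-84/221 → advance -1; mR−mL=-288/221 → turn -1·90°
n=3: pose=(6,4,S); sL=15/4, sR=15/8; mL=15/8, mR=45/16; mL+mR=75/16 → advance +1; mR−mL=15/16 → turn +1·90°
n=4: pose=(6,3,E); sL=60/49, sR=20/3; mL=30/49, mR=-310/147; mL+mR=-220/147 → advance -1; mR−mL=-400/147 → turn -1·90°

0 60/29 12/17 30/29 846/493 8 5 W
1 30/13 30/17 15/13 315/221 7 5 S
2 12/13 60/17 6/13 -186/221 7 4 E
3 15/4 15/8 15/8 45/16 6 4 S
4 60/49 20/3 30/49 -310/147 6 3 E
final 5 3 S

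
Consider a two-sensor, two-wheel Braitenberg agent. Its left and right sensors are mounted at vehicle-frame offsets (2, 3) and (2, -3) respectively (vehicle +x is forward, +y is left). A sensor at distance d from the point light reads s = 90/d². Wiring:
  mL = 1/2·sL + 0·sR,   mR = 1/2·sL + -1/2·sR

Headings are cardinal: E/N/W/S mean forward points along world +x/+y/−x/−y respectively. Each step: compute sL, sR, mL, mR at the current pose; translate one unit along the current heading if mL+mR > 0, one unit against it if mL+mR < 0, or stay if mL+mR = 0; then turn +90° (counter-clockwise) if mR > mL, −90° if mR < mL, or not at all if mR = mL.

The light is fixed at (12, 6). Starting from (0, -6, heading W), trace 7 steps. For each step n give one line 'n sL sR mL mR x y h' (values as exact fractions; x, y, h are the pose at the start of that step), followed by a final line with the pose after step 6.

0 90/421 90/277 45/421 -6480/116617 0 -6 W
1 45/178 9/20 45/356 -351/3560 -1 -6 N
2 18/37 90/317 9/37 1188/11729 -1 -5 E
3 9/25 45/197 9/50 324/4925 0 -5 S
4 90/421 90/277 45/421 -6480/116617 0 -6 W
5 45/178 9/20 45/356 -351/3560 -1 -6 N
6 18/37 90/317 9/37 1188/11729 -1 -5 E
final 0 -5 S

n=0: pose=(0,-6,W); sL=90/421, sR=90/277; mL=45/421, mR=-6480/116617; mL+mR=5985/116617 → advance +1; mR−mL=-45/277 → turn -1·90°
n=1: pose=(-1,-6,N); sL=45/178, sR=9/20; mL=45/356, mR=-351/3560; mL+mR=99/3560 → advance +1; mR−mL=-9/40 → turn -1·90°
n=2: pose=(-1,-5,E); sL=18/37, sR=90/317; mL=9/37, mR=1188/11729; mL+mR=4041/11729 → advance +1; mR−mL=-45/317 → turn -1·90°
n=3: pose=(0,-5,S); sL=9/25, sR=45/197; mL=9/50, mR=324/4925; mL+mR=2421/9850 → advance +1; mR−mL=-45/394 → turn -1·90°
n=4: pose=(0,-6,W); sL=90/421, sR=90/277; mL=45/421, mR=-6480/116617; mL+mR=5985/116617 → advance +1; mR−mL=-45/277 → turn -1·90°
n=5: pose=(-1,-6,N); sL=45/178, sR=9/20; mL=45/356, mR=-351/3560; mL+mR=99/3560 → advance +1; mR−mL=-9/40 → turn -1·90°
n=6: pose=(-1,-5,E); sL=18/37, sR=90/317; mL=9/37, mR=1188/11729; mL+mR=4041/11729 → advance +1; mR−mL=-45/317 → turn -1·90°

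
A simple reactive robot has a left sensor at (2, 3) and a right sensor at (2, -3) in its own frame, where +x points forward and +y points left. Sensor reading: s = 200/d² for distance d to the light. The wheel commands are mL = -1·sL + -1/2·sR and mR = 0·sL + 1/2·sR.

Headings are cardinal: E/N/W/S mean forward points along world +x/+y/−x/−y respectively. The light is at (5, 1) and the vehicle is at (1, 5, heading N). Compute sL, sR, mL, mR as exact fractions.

left sensor world pos  = (-2, 7); dL² = 85
right sensor world pos = (4, 7); dR² = 37
sL = 200/85 = 40/17
sR = 200/37 = 200/37
mL = -1·sL + -1/2·sR = -3180/629
mR = 0·sL + 1/2·sR = 100/37

40/17 200/37 -3180/629 100/37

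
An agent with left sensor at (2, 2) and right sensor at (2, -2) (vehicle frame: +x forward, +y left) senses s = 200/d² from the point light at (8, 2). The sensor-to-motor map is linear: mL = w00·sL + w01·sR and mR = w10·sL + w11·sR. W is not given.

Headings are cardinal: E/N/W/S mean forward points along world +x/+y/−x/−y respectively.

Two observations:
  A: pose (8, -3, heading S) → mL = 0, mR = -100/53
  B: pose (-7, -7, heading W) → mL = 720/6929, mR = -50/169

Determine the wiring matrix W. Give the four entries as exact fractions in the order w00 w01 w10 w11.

obs A: pose=(8,-3,S) → sL=200/53, sR=200/53, mL=0, mR=-100/53
obs B: pose=(-7,-7,W) → sL=20/41, sR=100/169, mL=720/6929, mR=-50/169
sensor matrix S = [[200/53, 200/53], [20/41, 100/169]]; det S = 144000/367237
solve [mL_A; mL_B] = S·[w00; w01] and [mR_A; mR_B] = S·[w10; w11]:
  w00 = -1, w01 = 1, w10 = 0, w11 = -1/2

-1 1 0 -1/2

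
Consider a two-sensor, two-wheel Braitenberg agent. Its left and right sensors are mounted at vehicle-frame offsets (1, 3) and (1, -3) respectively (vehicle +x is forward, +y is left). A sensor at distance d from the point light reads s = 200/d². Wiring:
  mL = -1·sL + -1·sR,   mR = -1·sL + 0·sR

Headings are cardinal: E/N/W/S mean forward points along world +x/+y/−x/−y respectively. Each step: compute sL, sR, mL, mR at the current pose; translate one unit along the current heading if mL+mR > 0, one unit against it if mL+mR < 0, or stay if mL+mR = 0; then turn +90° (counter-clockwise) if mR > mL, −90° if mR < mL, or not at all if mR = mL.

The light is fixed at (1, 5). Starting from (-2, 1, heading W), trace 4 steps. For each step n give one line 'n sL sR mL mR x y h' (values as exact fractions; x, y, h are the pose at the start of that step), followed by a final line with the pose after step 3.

0 40/13 200/17 -3280/221 -40/13 -2 1 W
1 100/13 4 -152/13 -100/13 -1 1 S
2 200 200/37 -7600/37 -200 -1 2 E
3 5 50 -55 -5 -2 2 N
final -2 1 W

n=0: pose=(-2,1,W); sL=40/13, sR=200/17; mL=-3280/221, mR=-40/13; mL+mR=-3960/221 → advance -1; mR−mL=200/17 → turn +1·90°
n=1: pose=(-1,1,S); sL=100/13, sR=4; mL=-152/13, mR=-100/13; mL+mR=-252/13 → advance -1; mR−mL=4 → turn +1·90°
n=2: pose=(-1,2,E); sL=200, sR=200/37; mL=-7600/37, mR=-200; mL+mR=-15000/37 → advance -1; mR−mL=200/37 → turn +1·90°
n=3: pose=(-2,2,N); sL=5, sR=50; mL=-55, mR=-5; mL+mR=-60 → advance -1; mR−mL=50 → turn +1·90°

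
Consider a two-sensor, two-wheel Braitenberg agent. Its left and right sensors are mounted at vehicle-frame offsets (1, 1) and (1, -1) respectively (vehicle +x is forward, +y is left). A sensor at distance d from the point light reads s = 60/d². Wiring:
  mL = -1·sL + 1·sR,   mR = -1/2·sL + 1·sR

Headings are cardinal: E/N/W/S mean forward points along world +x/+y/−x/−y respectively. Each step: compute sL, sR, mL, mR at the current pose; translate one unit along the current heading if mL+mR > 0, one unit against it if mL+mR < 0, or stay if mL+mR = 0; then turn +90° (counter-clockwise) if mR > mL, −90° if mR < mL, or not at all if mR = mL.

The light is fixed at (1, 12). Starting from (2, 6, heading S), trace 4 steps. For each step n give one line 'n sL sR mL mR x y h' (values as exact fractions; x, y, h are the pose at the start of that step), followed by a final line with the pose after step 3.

n=0: pose=(2,6,S); sL=60/53, sR=60/49; mL=240/2597, mR=1710/2597; mL+mR=1950/2597 → advance +1; mR−mL=30/53 → turn +1·90°
n=1: pose=(2,5,E); sL=3/2, sR=15/17; mL=-21/34, mR=9/68; mL+mR=-33/68 → advance -1; mR−mL=3/4 → turn +1·90°
n=2: pose=(1,5,N); sL=60/37, sR=60/37; mL=0, mR=30/37; mL+mR=30/37 → advance +1; mR−mL=30/37 → turn +1·90°
n=3: pose=(1,6,W); sL=6/5, sR=30/13; mL=72/65, mR=111/65; mL+mR=183/65 → advance +1; mR−mL=3/5 → turn +1·90°

0 60/53 60/49 240/2597 1710/2597 2 6 S
1 3/2 15/17 -21/34 9/68 2 5 E
2 60/37 60/37 0 30/37 1 5 N
3 6/5 30/13 72/65 111/65 1 6 W
final 0 6 S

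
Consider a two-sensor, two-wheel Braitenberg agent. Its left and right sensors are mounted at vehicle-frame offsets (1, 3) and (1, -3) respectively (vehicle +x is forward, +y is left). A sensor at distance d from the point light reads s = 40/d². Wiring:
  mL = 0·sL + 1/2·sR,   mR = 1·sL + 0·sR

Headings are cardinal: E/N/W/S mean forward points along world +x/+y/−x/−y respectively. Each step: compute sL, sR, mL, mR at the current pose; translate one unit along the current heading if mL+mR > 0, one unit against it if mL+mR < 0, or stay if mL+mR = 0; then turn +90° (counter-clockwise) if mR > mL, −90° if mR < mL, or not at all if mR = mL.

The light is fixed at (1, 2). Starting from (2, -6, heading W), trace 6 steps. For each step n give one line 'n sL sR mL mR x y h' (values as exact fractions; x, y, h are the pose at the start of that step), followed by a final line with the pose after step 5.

0 40/121 8/5 4/5 40/121 2 -6 W
1 20/29 20/29 10/29 20/29 1 -6 N
2 40/101 40/17 20/17 40/101 1 -5 W
3 10/13 1 1/2 10/13 0 -5 N
4 8/17 40/13 20/13 8/17 0 -4 W
5 4/5 20/13 10/13 4/5 -1 -4 N
final -1 -3 W

n=0: pose=(2,-6,W); sL=40/121, sR=8/5; mL=4/5, mR=40/121; mL+mR=684/605 → advance +1; mR−mL=-284/605 → turn -1·90°
n=1: pose=(1,-6,N); sL=20/29, sR=20/29; mL=10/29, mR=20/29; mL+mR=30/29 → advance +1; mR−mL=10/29 → turn +1·90°
n=2: pose=(1,-5,W); sL=40/101, sR=40/17; mL=20/17, mR=40/101; mL+mR=2700/1717 → advance +1; mR−mL=-1340/1717 → turn -1·90°
n=3: pose=(0,-5,N); sL=10/13, sR=1; mL=1/2, mR=10/13; mL+mR=33/26 → advance +1; mR−mL=7/26 → turn +1·90°
n=4: pose=(0,-4,W); sL=8/17, sR=40/13; mL=20/13, mR=8/17; mL+mR=444/221 → advance +1; mR−mL=-236/221 → turn -1·90°
n=5: pose=(-1,-4,N); sL=4/5, sR=20/13; mL=10/13, mR=4/5; mL+mR=102/65 → advance +1; mR−mL=2/65 → turn +1·90°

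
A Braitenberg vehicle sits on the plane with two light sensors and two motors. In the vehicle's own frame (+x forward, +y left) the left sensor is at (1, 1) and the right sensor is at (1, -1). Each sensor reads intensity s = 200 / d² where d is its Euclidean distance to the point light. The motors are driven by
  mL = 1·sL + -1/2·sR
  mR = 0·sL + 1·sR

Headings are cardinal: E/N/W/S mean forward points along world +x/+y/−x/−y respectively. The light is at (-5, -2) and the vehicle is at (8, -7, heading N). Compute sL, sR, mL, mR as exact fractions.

left sensor world pos  = (7, -6); dL² = 160
right sensor world pos = (9, -6); dR² = 212
sL = 200/160 = 5/4
sR = 200/212 = 50/53
mL = 1·sL + -1/2·sR = 165/212
mR = 0·sL + 1·sR = 50/53

5/4 50/53 165/212 50/53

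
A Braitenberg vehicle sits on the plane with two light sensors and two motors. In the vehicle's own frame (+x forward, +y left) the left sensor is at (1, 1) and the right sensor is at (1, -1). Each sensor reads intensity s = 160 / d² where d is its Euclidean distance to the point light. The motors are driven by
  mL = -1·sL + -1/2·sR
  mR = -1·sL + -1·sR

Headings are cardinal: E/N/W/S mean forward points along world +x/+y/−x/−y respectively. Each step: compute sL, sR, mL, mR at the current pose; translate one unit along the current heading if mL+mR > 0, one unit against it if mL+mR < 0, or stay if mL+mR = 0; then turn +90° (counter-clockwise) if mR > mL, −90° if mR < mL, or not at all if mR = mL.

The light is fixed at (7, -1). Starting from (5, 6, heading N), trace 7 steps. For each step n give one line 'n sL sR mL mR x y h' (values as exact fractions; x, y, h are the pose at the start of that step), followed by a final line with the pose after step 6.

0 160/73 32/13 -3248/949 -4416/949 5 6 N
1 16/5 80/13 -408/65 -608/65 5 5 E
2 160/29 160/41 -8880/1189 -11200/1189 4 5 S
3 40/13 2 -53/13 -66/13 4 6 W
4 160/73 32/13 -3248/949 -4416/949 5 6 N
5 16/5 80/13 -408/65 -608/65 5 5 E
6 160/29 160/41 -8880/1189 -11200/1189 4 5 S
final 4 6 W

n=0: pose=(5,6,N); sL=160/73, sR=32/13; mL=-3248/949, mR=-4416/949; mL+mR=-7664/949 → advance -1; mR−mL=-16/13 → turn -1·90°
n=1: pose=(5,5,E); sL=16/5, sR=80/13; mL=-408/65, mR=-608/65; mL+mR=-1016/65 → advance -1; mR−mL=-40/13 → turn -1·90°
n=2: pose=(4,5,S); sL=160/29, sR=160/41; mL=-8880/1189, mR=-11200/1189; mL+mR=-20080/1189 → advance -1; mR−mL=-80/41 → turn -1·90°
n=3: pose=(4,6,W); sL=40/13, sR=2; mL=-53/13, mR=-66/13; mL+mR=-119/13 → advance -1; mR−mL=-1 → turn -1·90°
n=4: pose=(5,6,N); sL=160/73, sR=32/13; mL=-3248/949, mR=-4416/949; mL+mR=-7664/949 → advance -1; mR−mL=-16/13 → turn -1·90°
n=5: pose=(5,5,E); sL=16/5, sR=80/13; mL=-408/65, mR=-608/65; mL+mR=-1016/65 → advance -1; mR−mL=-40/13 → turn -1·90°
n=6: pose=(4,5,S); sL=160/29, sR=160/41; mL=-8880/1189, mR=-11200/1189; mL+mR=-20080/1189 → advance -1; mR−mL=-80/41 → turn -1·90°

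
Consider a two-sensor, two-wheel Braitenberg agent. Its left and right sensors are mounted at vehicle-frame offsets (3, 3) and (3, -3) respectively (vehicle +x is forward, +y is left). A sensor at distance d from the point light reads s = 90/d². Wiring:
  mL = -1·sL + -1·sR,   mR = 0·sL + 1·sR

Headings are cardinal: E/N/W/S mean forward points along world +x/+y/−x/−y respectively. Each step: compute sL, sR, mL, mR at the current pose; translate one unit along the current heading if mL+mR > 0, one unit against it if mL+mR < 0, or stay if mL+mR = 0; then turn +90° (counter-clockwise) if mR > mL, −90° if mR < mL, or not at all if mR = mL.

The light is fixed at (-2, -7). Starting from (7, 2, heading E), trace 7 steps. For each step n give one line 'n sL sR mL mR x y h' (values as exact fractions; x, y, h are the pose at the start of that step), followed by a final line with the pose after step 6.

n=0: pose=(7,2,E); sL=5/16, sR=1/2; mL=-13/16, mR=1/2; mL+mR=-5/16 → advance -1; mR−mL=21/16 → turn +1·90°
n=1: pose=(6,2,N); sL=90/169, sR=18/53; mL=-7812/8957, mR=18/53; mL+mR=-90/169 → advance -1; mR−mL=10854/8957 → turn +1·90°
n=2: pose=(6,1,W); sL=9/5, sR=45/73; mL=-882/365, mR=45/73; mL+mR=-9/5 → advance -1; mR−mL=1107/365 → turn +1·90°
n=3: pose=(7,1,S); sL=90/169, sR=90/61; mL=-20700/10309, mR=90/61; mL+mR=-90/169 → advance -1; mR−mL=35910/10309 → turn +1·90°
n=4: pose=(7,2,E); sL=5/16, sR=1/2; mL=-13/16, mR=1/2; mL+mR=-5/16 → advance -1; mR−mL=21/16 → turn +1·90°
n=5: pose=(6,2,N); sL=90/169, sR=18/53; mL=-7812/8957, mR=18/53; mL+mR=-90/169 → advance -1; mR−mL=10854/8957 → turn +1·90°
n=6: pose=(6,1,W); sL=9/5, sR=45/73; mL=-882/365, mR=45/73; mL+mR=-9/5 → advance -1; mR−mL=1107/365 → turn +1·90°

0 5/16 1/2 -13/16 1/2 7 2 E
1 90/169 18/53 -7812/8957 18/53 6 2 N
2 9/5 45/73 -882/365 45/73 6 1 W
3 90/169 90/61 -20700/10309 90/61 7 1 S
4 5/16 1/2 -13/16 1/2 7 2 E
5 90/169 18/53 -7812/8957 18/53 6 2 N
6 9/5 45/73 -882/365 45/73 6 1 W
final 7 1 S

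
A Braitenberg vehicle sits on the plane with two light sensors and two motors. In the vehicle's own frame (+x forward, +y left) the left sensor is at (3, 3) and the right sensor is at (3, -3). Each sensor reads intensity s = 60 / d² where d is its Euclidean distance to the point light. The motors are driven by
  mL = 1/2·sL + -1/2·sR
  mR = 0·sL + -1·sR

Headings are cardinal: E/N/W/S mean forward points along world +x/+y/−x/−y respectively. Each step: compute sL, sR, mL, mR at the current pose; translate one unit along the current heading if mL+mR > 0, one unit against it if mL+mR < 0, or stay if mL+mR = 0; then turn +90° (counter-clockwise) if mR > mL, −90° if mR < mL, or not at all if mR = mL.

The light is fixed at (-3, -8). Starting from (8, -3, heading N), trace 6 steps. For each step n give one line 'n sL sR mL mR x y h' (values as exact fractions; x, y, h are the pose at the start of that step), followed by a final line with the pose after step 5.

n=0: pose=(8,-3,N); sL=15/32, sR=3/13; mL=99/832, mR=-3/13; mL+mR=-93/832 → advance -1; mR−mL=-291/832 → turn -1·90°
n=1: pose=(8,-4,E); sL=12/49, sR=60/197; mL=-288/9653, mR=-60/197; mL+mR=-3228/9653 → advance -1; mR−mL=-2652/9653 → turn -1·90°
n=2: pose=(7,-4,S); sL=6/17, sR=6/5; mL=-36/85, mR=-6/5; mL+mR=-138/85 → advance -1; mR−mL=-66/85 → turn -1·90°
n=3: pose=(7,-3,W); sL=60/53, sR=60/113; mL=1800/5989, mR=-60/113; mL+mR=-1380/5989 → advance -1; mR−mL=-4980/5989 → turn -1·90°
n=4: pose=(8,-3,N); sL=15/32, sR=3/13; mL=99/832, mR=-3/13; mL+mR=-93/832 → advance -1; mR−mL=-291/832 → turn -1·90°
n=5: pose=(8,-4,E); sL=12/49, sR=60/197; mL=-288/9653, mR=-60/197; mL+mR=-3228/9653 → advance -1; mR−mL=-2652/9653 → turn -1·90°

0 15/32 3/13 99/832 -3/13 8 -3 N
1 12/49 60/197 -288/9653 -60/197 8 -4 E
2 6/17 6/5 -36/85 -6/5 7 -4 S
3 60/53 60/113 1800/5989 -60/113 7 -3 W
4 15/32 3/13 99/832 -3/13 8 -3 N
5 12/49 60/197 -288/9653 -60/197 8 -4 E
final 7 -4 S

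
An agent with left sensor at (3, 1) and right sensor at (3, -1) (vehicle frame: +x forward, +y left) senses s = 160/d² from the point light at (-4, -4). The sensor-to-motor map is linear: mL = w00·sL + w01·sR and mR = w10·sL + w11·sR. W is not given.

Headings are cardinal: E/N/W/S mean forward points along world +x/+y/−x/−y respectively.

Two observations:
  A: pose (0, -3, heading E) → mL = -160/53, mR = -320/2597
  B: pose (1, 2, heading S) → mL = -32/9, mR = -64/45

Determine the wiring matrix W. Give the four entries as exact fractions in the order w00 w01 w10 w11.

-1 0 1/2 -1/2

obs A: pose=(0,-3,E) → sL=160/53, sR=160/49, mL=-160/53, mR=-320/2597
obs B: pose=(1,2,S) → sL=32/9, sR=32/5, mL=-32/9, mR=-64/45
sensor matrix S = [[160/53, 160/49], [32/9, 32/5]]; det S = 180224/23373
solve [mL_A; mL_B] = S·[w00; w01] and [mR_A; mR_B] = S·[w10; w11]:
  w00 = -1, w01 = 0, w10 = 1/2, w11 = -1/2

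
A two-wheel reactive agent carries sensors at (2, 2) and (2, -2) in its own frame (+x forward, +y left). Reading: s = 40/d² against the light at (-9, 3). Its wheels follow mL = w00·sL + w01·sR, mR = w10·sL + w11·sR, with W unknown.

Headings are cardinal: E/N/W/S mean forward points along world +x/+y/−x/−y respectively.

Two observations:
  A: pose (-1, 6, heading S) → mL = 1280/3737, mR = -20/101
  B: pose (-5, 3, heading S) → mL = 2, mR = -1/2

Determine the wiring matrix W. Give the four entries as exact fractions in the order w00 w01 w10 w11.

obs A: pose=(-1,6,S) → sL=40/101, sR=40/37, mL=1280/3737, mR=-20/101
obs B: pose=(-5,3,S) → sL=1, sR=5, mL=2, mR=-1/2
sensor matrix S = [[40/101, 40/37], [1, 5]]; det S = 3360/3737
solve [mL_A; mL_B] = S·[w00; w01] and [mR_A; mR_B] = S·[w10; w11]:
  w00 = -1/2, w01 = 1/2, w10 = -1/2, w11 = 0

-1/2 1/2 -1/2 0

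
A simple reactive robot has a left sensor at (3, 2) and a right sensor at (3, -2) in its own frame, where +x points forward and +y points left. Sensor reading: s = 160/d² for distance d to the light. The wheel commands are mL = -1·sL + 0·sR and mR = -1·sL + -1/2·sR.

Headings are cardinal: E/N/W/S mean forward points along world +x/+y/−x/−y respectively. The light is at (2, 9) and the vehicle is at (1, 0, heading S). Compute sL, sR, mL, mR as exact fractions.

left sensor world pos  = (3, -3); dL² = 145
right sensor world pos = (-1, -3); dR² = 153
sL = 160/145 = 32/29
sR = 160/153 = 160/153
mL = -1·sL + 0·sR = -32/29
mR = -1·sL + -1/2·sR = -7216/4437

32/29 160/153 -32/29 -7216/4437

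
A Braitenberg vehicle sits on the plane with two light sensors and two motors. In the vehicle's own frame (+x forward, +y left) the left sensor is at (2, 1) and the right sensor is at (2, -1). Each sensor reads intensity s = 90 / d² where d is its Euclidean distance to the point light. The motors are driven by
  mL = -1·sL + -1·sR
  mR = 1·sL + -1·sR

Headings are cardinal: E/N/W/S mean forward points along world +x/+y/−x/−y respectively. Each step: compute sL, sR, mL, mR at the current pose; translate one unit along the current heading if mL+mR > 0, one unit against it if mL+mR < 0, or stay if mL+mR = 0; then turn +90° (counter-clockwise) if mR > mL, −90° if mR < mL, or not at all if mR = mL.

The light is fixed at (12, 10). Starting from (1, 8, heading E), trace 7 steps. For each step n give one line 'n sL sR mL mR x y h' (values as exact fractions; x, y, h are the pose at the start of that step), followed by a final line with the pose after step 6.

n=0: pose=(1,8,E); sL=45/41, sR=1; mL=-86/41, mR=4/41; mL+mR=-2 → advance -1; mR−mL=90/41 → turn +1·90°
n=1: pose=(0,8,N); sL=90/169, sR=90/121; mL=-26100/20449, mR=-4320/20449; mL+mR=-180/121 → advance -1; mR−mL=180/169 → turn +1·90°
n=2: pose=(0,7,W); sL=45/106, sR=9/20; mL=-927/1060, mR=-27/1060; mL+mR=-9/10 → advance -1; mR−mL=45/53 → turn +1·90°
n=3: pose=(1,7,S); sL=18/25, sR=90/169; mL=-5292/4225, mR=792/4225; mL+mR=-180/169 → advance -1; mR−mL=36/25 → turn +1·90°
n=4: pose=(1,8,E); sL=45/41, sR=1; mL=-86/41, mR=4/41; mL+mR=-2 → advance -1; mR−mL=90/41 → turn +1·90°
n=5: pose=(0,8,N); sL=90/169, sR=90/121; mL=-26100/20449, mR=-4320/20449; mL+mR=-180/121 → advance -1; mR−mL=180/169 → turn +1·90°
n=6: pose=(0,7,W); sL=45/106, sR=9/20; mL=-927/1060, mR=-27/1060; mL+mR=-9/10 → advance -1; mR−mL=45/53 → turn +1·90°

0 45/41 1 -86/41 4/41 1 8 E
1 90/169 90/121 -26100/20449 -4320/20449 0 8 N
2 45/106 9/20 -927/1060 -27/1060 0 7 W
3 18/25 90/169 -5292/4225 792/4225 1 7 S
4 45/41 1 -86/41 4/41 1 8 E
5 90/169 90/121 -26100/20449 -4320/20449 0 8 N
6 45/106 9/20 -927/1060 -27/1060 0 7 W
final 1 7 S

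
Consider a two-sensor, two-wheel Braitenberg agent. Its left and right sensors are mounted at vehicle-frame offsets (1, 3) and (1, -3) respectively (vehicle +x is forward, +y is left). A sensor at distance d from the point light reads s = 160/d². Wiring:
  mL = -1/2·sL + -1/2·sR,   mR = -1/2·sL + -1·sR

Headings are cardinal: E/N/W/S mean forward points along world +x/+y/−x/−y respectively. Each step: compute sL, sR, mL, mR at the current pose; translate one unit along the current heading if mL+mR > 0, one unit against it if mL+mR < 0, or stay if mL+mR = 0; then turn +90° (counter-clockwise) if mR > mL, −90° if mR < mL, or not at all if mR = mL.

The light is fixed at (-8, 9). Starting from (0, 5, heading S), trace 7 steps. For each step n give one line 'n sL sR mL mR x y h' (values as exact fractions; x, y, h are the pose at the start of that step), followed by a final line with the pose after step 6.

0 80/73 16/5 -784/365 -1368/365 0 5 S
1 32/17 160/49 -2144/833 -3504/833 0 6 W
2 4 40/37 -94/37 -114/37 1 6 N
3 160/101 160/149 -20000/15049 -28080/15049 1 5 E
4 80/73 16/5 -784/365 -1368/365 0 5 S
5 32/17 160/49 -2144/833 -3504/833 0 6 W
6 4 40/37 -94/37 -114/37 1 6 N
final 1 5 E

n=0: pose=(0,5,S); sL=80/73, sR=16/5; mL=-784/365, mR=-1368/365; mL+mR=-2152/365 → advance -1; mR−mL=-8/5 → turn -1·90°
n=1: pose=(0,6,W); sL=32/17, sR=160/49; mL=-2144/833, mR=-3504/833; mL+mR=-5648/833 → advance -1; mR−mL=-80/49 → turn -1·90°
n=2: pose=(1,6,N); sL=4, sR=40/37; mL=-94/37, mR=-114/37; mL+mR=-208/37 → advance -1; mR−mL=-20/37 → turn -1·90°
n=3: pose=(1,5,E); sL=160/101, sR=160/149; mL=-20000/15049, mR=-28080/15049; mL+mR=-48080/15049 → advance -1; mR−mL=-80/149 → turn -1·90°
n=4: pose=(0,5,S); sL=80/73, sR=16/5; mL=-784/365, mR=-1368/365; mL+mR=-2152/365 → advance -1; mR−mL=-8/5 → turn -1·90°
n=5: pose=(0,6,W); sL=32/17, sR=160/49; mL=-2144/833, mR=-3504/833; mL+mR=-5648/833 → advance -1; mR−mL=-80/49 → turn -1·90°
n=6: pose=(1,6,N); sL=4, sR=40/37; mL=-94/37, mR=-114/37; mL+mR=-208/37 → advance -1; mR−mL=-20/37 → turn -1·90°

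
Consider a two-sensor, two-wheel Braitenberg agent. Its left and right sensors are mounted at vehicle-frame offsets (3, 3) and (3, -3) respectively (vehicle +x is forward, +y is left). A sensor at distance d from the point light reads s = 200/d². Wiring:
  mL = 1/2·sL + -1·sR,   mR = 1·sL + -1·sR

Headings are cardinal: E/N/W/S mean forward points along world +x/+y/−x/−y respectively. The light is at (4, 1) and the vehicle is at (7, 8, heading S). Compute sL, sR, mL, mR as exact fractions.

50/13 25/2 -275/26 -225/26

left sensor world pos  = (10, 5); dL² = 52
right sensor world pos = (4, 5); dR² = 16
sL = 200/52 = 50/13
sR = 200/16 = 25/2
mL = 1/2·sL + -1·sR = -275/26
mR = 1·sL + -1·sR = -225/26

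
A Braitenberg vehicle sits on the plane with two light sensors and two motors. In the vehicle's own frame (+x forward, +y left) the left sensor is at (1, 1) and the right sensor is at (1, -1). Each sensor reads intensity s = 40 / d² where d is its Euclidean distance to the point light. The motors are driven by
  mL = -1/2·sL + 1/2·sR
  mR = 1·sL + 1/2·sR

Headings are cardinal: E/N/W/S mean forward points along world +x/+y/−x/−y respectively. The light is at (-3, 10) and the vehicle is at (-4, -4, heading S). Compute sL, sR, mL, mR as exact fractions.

left sensor world pos  = (-3, -5); dL² = 225
right sensor world pos = (-5, -5); dR² = 229
sL = 40/225 = 8/45
sR = 40/229 = 40/229
mL = -1/2·sL + 1/2·sR = -16/10305
mR = 1·sL + 1/2·sR = 2732/10305

8/45 40/229 -16/10305 2732/10305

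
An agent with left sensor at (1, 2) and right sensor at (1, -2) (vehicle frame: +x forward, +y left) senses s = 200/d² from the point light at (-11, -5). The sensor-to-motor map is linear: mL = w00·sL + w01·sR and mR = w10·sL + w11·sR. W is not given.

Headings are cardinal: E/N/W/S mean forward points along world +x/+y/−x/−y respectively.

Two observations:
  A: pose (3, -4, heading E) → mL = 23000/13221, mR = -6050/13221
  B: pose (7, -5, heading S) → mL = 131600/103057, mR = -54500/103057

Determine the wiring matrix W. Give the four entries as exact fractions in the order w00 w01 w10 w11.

obs A: pose=(3,-4,E) → sL=100/117, sR=100/113, mL=23000/13221, mR=-6050/13221
obs B: pose=(7,-5,S) → sL=200/401, sR=200/257, mL=131600/103057, mR=-54500/103057
sensor matrix S = [[100/117, 100/113], [200/401, 200/257]]; det S = 304880000/1362516597
solve [mL_A; mL_B] = S·[w00; w01] and [mR_A; mR_B] = S·[w10; w11]:
  w00 = 1, w01 = 1, w10 = 1/2, w11 = -1

1 1 1/2 -1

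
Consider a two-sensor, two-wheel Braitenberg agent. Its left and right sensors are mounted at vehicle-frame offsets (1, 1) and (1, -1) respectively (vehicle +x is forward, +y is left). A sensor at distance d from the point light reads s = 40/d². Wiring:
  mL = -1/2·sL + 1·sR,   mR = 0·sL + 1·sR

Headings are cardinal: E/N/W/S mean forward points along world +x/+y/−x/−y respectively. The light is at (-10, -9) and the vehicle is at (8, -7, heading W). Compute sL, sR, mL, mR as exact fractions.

4/29 20/149 282/4321 20/149

left sensor world pos  = (7, -8); dL² = 290
right sensor world pos = (7, -6); dR² = 298
sL = 40/290 = 4/29
sR = 40/298 = 20/149
mL = -1/2·sL + 1·sR = 282/4321
mR = 0·sL + 1·sR = 20/149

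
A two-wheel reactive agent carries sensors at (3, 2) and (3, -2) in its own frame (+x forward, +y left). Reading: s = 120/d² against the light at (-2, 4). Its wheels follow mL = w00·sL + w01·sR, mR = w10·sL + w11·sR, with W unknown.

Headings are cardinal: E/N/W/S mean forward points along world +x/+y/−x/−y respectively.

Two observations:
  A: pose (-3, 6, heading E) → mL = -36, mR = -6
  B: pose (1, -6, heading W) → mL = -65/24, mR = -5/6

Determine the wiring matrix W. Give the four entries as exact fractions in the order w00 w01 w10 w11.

-1 -1 -1 0

obs A: pose=(-3,6,E) → sL=6, sR=30, mL=-36, mR=-6
obs B: pose=(1,-6,W) → sL=5/6, sR=15/8, mL=-65/24, mR=-5/6
sensor matrix S = [[6, 30], [5/6, 15/8]]; det S = -55/4
solve [mL_A; mL_B] = S·[w00; w01] and [mR_A; mR_B] = S·[w10; w11]:
  w00 = -1, w01 = -1, w10 = -1, w11 = 0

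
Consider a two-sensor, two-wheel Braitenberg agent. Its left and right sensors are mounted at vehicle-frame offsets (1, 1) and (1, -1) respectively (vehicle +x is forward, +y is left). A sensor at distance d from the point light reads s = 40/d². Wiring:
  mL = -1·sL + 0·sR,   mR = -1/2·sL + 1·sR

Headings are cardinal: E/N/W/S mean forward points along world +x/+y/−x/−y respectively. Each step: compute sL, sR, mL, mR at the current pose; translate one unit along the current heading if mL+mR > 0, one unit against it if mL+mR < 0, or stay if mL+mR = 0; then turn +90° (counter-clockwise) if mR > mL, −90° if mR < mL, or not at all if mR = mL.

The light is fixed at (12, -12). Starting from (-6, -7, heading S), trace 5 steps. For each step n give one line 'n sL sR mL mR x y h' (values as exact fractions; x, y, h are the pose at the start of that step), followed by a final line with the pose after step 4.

0 8/61 40/377 -8/61 932/22997 -6 -7 S
1 20/169 20/157 -20/169 1810/26533 -6 -6 E
2 40/449 40/373 -40/449 10500/167477 -7 -6 N
3 5/52 10/109 -5/52 495/11336 -7 -7 W
4 8/61 40/377 -8/61 932/22997 -6 -7 S
final -6 -6 E

n=0: pose=(-6,-7,S); sL=8/61, sR=40/377; mL=-8/61, mR=932/22997; mL+mR=-2084/22997 → advance -1; mR−mL=3948/22997 → turn +1·90°
n=1: pose=(-6,-6,E); sL=20/169, sR=20/157; mL=-20/169, mR=1810/26533; mL+mR=-1330/26533 → advance -1; mR−mL=4950/26533 → turn +1·90°
n=2: pose=(-7,-6,N); sL=40/449, sR=40/373; mL=-40/449, mR=10500/167477; mL+mR=-4420/167477 → advance -1; mR−mL=25420/167477 → turn +1·90°
n=3: pose=(-7,-7,W); sL=5/52, sR=10/109; mL=-5/52, mR=495/11336; mL+mR=-595/11336 → advance -1; mR−mL=1585/11336 → turn +1·90°
n=4: pose=(-6,-7,S); sL=8/61, sR=40/377; mL=-8/61, mR=932/22997; mL+mR=-2084/22997 → advance -1; mR−mL=3948/22997 → turn +1·90°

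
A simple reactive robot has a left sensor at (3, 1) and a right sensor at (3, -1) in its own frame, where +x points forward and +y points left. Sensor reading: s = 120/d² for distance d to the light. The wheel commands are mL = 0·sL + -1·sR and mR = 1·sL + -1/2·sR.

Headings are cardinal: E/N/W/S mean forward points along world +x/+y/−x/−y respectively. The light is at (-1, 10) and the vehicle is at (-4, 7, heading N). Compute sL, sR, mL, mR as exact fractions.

left sensor world pos  = (-5, 10); dL² = 16
right sensor world pos = (-3, 10); dR² = 4
sL = 120/16 = 15/2
sR = 120/4 = 30
mL = 0·sL + -1·sR = -30
mR = 1·sL + -1/2·sR = -15/2

15/2 30 -30 -15/2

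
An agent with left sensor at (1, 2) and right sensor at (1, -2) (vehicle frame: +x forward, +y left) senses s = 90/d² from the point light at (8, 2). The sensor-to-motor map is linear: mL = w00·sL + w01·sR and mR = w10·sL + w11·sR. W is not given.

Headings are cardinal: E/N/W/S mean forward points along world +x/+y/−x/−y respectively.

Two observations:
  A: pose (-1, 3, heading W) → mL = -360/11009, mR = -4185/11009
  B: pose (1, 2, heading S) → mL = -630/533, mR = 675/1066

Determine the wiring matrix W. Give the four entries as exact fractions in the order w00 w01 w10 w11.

obs A: pose=(-1,3,W) → sL=90/101, sR=90/109, mL=-360/11009, mR=-4185/11009
obs B: pose=(1,2,S) → sL=45/13, sR=45/41, mL=-630/533, mR=675/1066
sensor matrix S = [[90/101, 90/109], [45/13, 45/41]]; det S = -11032200/5867797
solve [mL_A; mL_B] = S·[w00; w01] and [mR_A; mR_B] = S·[w10; w11]:
  w00 = -1/2, w01 = 1/2, w10 = 1/2, w11 = -1

-1/2 1/2 1/2 -1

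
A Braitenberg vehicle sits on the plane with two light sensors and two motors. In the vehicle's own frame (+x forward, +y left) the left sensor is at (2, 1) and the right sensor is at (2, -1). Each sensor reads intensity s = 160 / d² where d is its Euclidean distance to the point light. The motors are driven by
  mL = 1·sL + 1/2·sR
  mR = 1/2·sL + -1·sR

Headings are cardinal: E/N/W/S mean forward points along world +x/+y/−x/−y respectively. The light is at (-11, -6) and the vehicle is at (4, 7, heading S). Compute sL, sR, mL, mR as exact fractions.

160/377 160/317 80880/119509 -34960/119509

left sensor world pos  = (5, 5); dL² = 377
right sensor world pos = (3, 5); dR² = 317
sL = 160/377 = 160/377
sR = 160/317 = 160/317
mL = 1·sL + 1/2·sR = 80880/119509
mR = 1/2·sL + -1·sR = -34960/119509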